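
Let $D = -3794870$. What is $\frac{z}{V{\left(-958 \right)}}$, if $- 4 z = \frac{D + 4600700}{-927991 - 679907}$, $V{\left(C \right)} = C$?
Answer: $- \frac{134305}{1026910856} \approx -0.00013079$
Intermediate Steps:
$z = \frac{134305}{1071932}$ ($z = - \frac{\left(-3794870 + 4600700\right) \frac{1}{-927991 - 679907}}{4} = - \frac{805830 \frac{1}{-1607898}}{4} = - \frac{805830 \left(- \frac{1}{1607898}\right)}{4} = \left(- \frac{1}{4}\right) \left(- \frac{134305}{267983}\right) = \frac{134305}{1071932} \approx 0.12529$)
$\frac{z}{V{\left(-958 \right)}} = \frac{134305}{1071932 \left(-958\right)} = \frac{134305}{1071932} \left(- \frac{1}{958}\right) = - \frac{134305}{1026910856}$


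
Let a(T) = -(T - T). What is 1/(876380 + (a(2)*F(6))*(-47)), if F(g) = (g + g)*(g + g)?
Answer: 1/876380 ≈ 1.1411e-6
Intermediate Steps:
a(T) = 0 (a(T) = -1*0 = 0)
F(g) = 4*g² (F(g) = (2*g)*(2*g) = 4*g²)
1/(876380 + (a(2)*F(6))*(-47)) = 1/(876380 + (0*(4*6²))*(-47)) = 1/(876380 + (0*(4*36))*(-47)) = 1/(876380 + (0*144)*(-47)) = 1/(876380 + 0*(-47)) = 1/(876380 + 0) = 1/876380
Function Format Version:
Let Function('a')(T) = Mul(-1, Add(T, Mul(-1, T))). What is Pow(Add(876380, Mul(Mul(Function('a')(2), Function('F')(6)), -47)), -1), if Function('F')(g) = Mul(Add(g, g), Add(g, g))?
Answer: Rational(1, 876380) ≈ 1.1411e-6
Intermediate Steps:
Function('a')(T) = 0 (Function('a')(T) = Mul(-1, 0) = 0)
Function('F')(g) = Mul(4, Pow(g, 2)) (Function('F')(g) = Mul(Mul(2, g), Mul(2, g)) = Mul(4, Pow(g, 2)))
Pow(Add(876380, Mul(Mul(Function('a')(2), Function('F')(6)), -47)), -1) = Pow(Add(876380, Mul(Mul(0, Mul(4, Pow(6, 2))), -47)), -1) = Pow(Add(876380, Mul(Mul(0, Mul(4, 36)), -47)), -1) = Pow(Add(876380, Mul(Mul(0, 144), -47)), -1) = Pow(Add(876380, Mul(0, -47)), -1) = Pow(Add(876380, 0), -1) = Pow(876380, -1) = Rational(1, 876380)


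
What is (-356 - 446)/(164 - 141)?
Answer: -802/23 ≈ -34.870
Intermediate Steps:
(-356 - 446)/(164 - 141) = -802/23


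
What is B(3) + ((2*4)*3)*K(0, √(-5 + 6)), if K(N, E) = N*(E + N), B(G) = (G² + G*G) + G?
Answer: 21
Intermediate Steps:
B(G) = G + 2*G² (B(G) = (G² + G²) + G = 2*G² + G = G + 2*G²)
B(3) + ((2*4)*3)*K(0, √(-5 + 6)) = 3*(1 + 2*3) + ((2*4)*3)*(0*(√(-5 + 6) + 0)) = 3*(1 + 6) + (8*3)*(0*(√1 + 0)) = 3*7 + 24*(0*(1 + 0)) = 21 + 24*(0*1) = 21 + 24*0 = 21 + 0 = 21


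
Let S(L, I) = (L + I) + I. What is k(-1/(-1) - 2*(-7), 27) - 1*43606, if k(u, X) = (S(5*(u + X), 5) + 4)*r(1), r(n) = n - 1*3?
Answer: -44054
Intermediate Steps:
r(n) = -3 + n (r(n) = n - 3 = -3 + n)
S(L, I) = L + 2*I (S(L, I) = (I + L) + I = L + 2*I)
k(u, X) = -28 - 10*X - 10*u (k(u, X) = ((5*(u + X) + 2*5) + 4)*(-3 + 1) = ((5*(X + u) + 10) + 4)*(-2) = (((5*X + 5*u) + 10) + 4)*(-2) = ((10 + 5*X + 5*u) + 4)*(-2) = (14 + 5*X + 5*u)*(-2) = -28 - 10*X - 10*u)
k(-1/(-1) - 2*(-7), 27) - 1*43606 = (-28 - 10*27 - 10*(-1/(-1) - 2*(-7))) - 1*43606 = (-28 - 270 - 10*(-1*(-1) + 14)) - 43606 = (-28 - 270 - 10*(1 + 14)) - 43606 = (-28 - 270 - 10*15) - 43606 = (-28 - 270 - 150) - 43606 = -448 - 43606 = -44054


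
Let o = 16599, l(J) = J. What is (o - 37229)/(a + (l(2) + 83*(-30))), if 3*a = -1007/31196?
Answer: 1930720440/232847951 ≈ 8.2918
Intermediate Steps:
a = -1007/93588 (a = (-1007/31196)/3 = (-1007*1/31196)/3 = (⅓)*(-1007/31196) = -1007/93588 ≈ -0.010760)
(o - 37229)/(a + (l(2) + 83*(-30))) = (16599 - 37229)/(-1007/93588 + (2 + 83*(-30))) = -20630/(-1007/93588 + (2 - 2490)) = -20630/(-1007/93588 - 2488) = -20630/(-232847951/93588) = -20630*(-93588/232847951) = 1930720440/232847951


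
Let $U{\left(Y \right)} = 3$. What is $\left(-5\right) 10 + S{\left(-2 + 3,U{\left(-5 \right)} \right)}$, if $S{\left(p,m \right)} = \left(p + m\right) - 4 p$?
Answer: $-50$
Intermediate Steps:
$S{\left(p,m \right)} = m - 3 p$ ($S{\left(p,m \right)} = \left(m + p\right) - 4 p = m - 3 p$)
$\left(-5\right) 10 + S{\left(-2 + 3,U{\left(-5 \right)} \right)} = \left(-5\right) 10 + \left(3 - 3 \left(-2 + 3\right)\right) = -50 + \left(3 - 3\right) = -50 + 0 = -50$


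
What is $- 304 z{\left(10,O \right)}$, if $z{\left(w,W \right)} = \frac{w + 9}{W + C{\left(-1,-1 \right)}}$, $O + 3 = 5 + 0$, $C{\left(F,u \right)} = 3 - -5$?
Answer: $- \frac{2888}{5} \approx -577.6$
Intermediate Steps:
$C{\left(F,u \right)} = 8$ ($C{\left(F,u \right)} = 3 + 5 = 8$)
$O = 2$ ($O = -3 + \left(5 + 0\right) = -3 + 5 = 2$)
$z{\left(w,W \right)} = \frac{9 + w}{8 + W}$ ($z{\left(w,W \right)} = \frac{w + 9}{W + 8} = \frac{9 + w}{8 + W}$)
$- 304 z{\left(10,O \right)} = - 304 \frac{9 + 10}{8 + 2} = - 304 \cdot \frac{1}{10} \cdot 19 = \left(-304\right) \frac{19}{10} = - \frac{2888}{5}$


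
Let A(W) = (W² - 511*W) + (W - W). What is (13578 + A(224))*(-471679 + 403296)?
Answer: 3467701930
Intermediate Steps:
A(W) = W² - 511*W (A(W) = (W² - 511*W) + 0 = W² - 511*W)
(13578 + A(224))*(-471679 + 403296) = (13578 + 224*(-511 + 224))*(-471679 + 403296) = (13578 + 224*(-287))*(-68383) = (13578 - 64288)*(-68383) = -50710*(-68383) = 3467701930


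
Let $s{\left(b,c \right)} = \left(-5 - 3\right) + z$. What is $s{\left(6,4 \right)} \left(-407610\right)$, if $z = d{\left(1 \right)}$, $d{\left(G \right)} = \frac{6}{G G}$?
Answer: $815220$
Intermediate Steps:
$d{\left(G \right)} = \frac{6}{G^{2}}$
$z = 6$ ($z = 6 \cdot 1^{-2} = 6 \cdot 1 = 6$)
$s{\left(b,c \right)} = -2$ ($s{\left(b,c \right)} = \left(-5 - 3\right) + 6 = -8 + 6 = -2$)
$s{\left(6,4 \right)} \left(-407610\right) = \left(-2\right) \left(-407610\right) = 815220$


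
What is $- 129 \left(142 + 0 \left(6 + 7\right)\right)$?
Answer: $-18318$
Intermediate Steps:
$- 129 \left(142 + 0 \left(6 + 7\right)\right) = - 129 \left(142 + 0 \cdot 13\right) = - 129 \left(142 + 0\right) = \left(-129\right) 142 = -18318$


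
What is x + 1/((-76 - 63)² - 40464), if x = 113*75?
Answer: 179186924/21143 ≈ 8475.0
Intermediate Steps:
x = 8475
x + 1/((-76 - 63)² - 40464) = 8475 + 1/((-76 - 63)² - 40464) = 8475 + 1/((-139)² - 40464) = 8475 + 1/(19321 - 40464) = 8475 + 1/(-21143) = 8475 - 1/21143 = 179186924/21143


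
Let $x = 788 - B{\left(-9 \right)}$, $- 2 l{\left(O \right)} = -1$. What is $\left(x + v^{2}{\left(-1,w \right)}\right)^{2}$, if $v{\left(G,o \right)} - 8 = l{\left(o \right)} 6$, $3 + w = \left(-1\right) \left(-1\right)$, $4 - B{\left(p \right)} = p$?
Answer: $802816$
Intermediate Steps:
$B{\left(p \right)} = 4 - p$
$l{\left(O \right)} = \frac{1}{2}$ ($l{\left(O \right)} = \left(- \frac{1}{2}\right) \left(-1\right) = \frac{1}{2}$)
$w = -2$ ($w = -3 - -1 = -3 + 1 = -2$)
$v{\left(G,o \right)} = 11$ ($v{\left(G,o \right)} = 8 + \frac{1}{2} \cdot 6 = 8 + 3 = 11$)
$x = 775$ ($x = 788 - \left(4 - -9\right) = 788 - \left(4 + 9\right) = 788 - 13 = 775$)
$\left(x + v^{2}{\left(-1,w \right)}\right)^{2} = \left(775 + 11^{2}\right)^{2} = \left(775 + 121\right)^{2} = 896^{2} = 802816$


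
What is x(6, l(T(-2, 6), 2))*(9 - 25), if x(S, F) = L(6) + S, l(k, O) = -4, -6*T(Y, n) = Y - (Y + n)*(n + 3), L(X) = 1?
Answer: -112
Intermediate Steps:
T(Y, n) = -Y/6 + (3 + n)*(Y + n)/6 (T(Y, n) = -(Y - (Y + n)*(n + 3))/6 = -(Y - (Y + n)*(3 + n))/6 = -(Y - (3 + n)*(Y + n))/6 = -Y/6 + (3 + n)*(Y + n)/6)
x(S, F) = 1 + S
x(6, l(T(-2, 6), 2))*(9 - 25) = (1 + 6)*(9 - 25) = 7*(-16) = -112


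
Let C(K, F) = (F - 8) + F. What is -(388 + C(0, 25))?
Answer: -430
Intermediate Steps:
C(K, F) = -8 + 2*F (C(K, F) = (-8 + F) + F = -8 + 2*F)
-(388 + C(0, 25)) = -(388 + (-8 + 2*25)) = -(388 + (-8 + 50)) = -(388 + 42) = -1*430 = -430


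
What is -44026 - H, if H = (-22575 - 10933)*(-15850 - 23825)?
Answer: -1329473926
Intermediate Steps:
H = 1329429900 (H = -33508*(-39675) = 1329429900)
-44026 - H = -44026 - 1*1329429900 = -44026 - 1329429900 = -1329473926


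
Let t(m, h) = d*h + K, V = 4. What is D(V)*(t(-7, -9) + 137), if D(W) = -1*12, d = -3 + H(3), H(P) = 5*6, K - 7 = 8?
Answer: 1092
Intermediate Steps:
K = 15 (K = 7 + 8 = 15)
H(P) = 30
d = 27 (d = -3 + 30 = 27)
t(m, h) = 15 + 27*h (t(m, h) = 27*h + 15 = 15 + 27*h)
D(W) = -12
D(V)*(t(-7, -9) + 137) = -12*((15 + 27*(-9)) + 137) = -12*((15 - 243) + 137) = -12*(-228 + 137) = -12*(-91) = 1092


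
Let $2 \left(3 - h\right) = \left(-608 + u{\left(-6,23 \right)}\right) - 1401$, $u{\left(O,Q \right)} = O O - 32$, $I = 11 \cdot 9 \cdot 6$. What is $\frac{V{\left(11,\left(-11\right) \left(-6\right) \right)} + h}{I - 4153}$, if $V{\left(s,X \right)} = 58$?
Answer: $- \frac{2127}{7118} \approx -0.29882$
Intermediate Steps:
$I = 594$ ($I = 99 \cdot 6 = 594$)
$u{\left(O,Q \right)} = -32 + O^{2}$ ($u{\left(O,Q \right)} = O^{2} - 32 = -32 + O^{2}$)
$h = \frac{2011}{2}$ ($h = 3 - \frac{\left(-608 - \left(32 - \left(-6\right)^{2}\right)\right) - 1401}{2} = 3 - \frac{\left(-608 + \left(-32 + 36\right)\right) - 1401}{2} = 3 - \frac{\left(-608 + 4\right) - 1401}{2} = 3 - \frac{-604 - 1401}{2} = 3 - - \frac{2005}{2} = 3 + \frac{2005}{2} = \frac{2011}{2} \approx 1005.5$)
$\frac{V{\left(11,\left(-11\right) \left(-6\right) \right)} + h}{I - 4153} = \frac{58 + \frac{2011}{2}}{594 - 4153} = \frac{2127}{2 \left(-3559\right)} = \frac{2127}{2} \left(- \frac{1}{3559}\right) = - \frac{2127}{7118}$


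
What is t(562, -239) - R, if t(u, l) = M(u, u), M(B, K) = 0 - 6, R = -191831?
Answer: 191825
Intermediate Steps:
M(B, K) = -6
t(u, l) = -6
t(562, -239) - R = -6 - 1*(-191831) = -6 + 191831 = 191825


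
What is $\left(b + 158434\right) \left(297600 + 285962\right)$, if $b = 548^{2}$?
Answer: $267702064756$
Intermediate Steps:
$b = 300304$
$\left(b + 158434\right) \left(297600 + 285962\right) = \left(300304 + 158434\right) \left(297600 + 285962\right) = 458738 \cdot 583562 = 267702064756$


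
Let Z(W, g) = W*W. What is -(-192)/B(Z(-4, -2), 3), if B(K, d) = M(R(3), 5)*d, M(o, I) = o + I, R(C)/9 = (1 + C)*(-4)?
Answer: -64/139 ≈ -0.46043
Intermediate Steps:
R(C) = -36 - 36*C (R(C) = 9*((1 + C)*(-4)) = 9*(-4 - 4*C) = -36 - 36*C)
Z(W, g) = W²
M(o, I) = I + o
B(K, d) = -139*d (B(K, d) = (5 + (-36 - 36*3))*d = (5 + (-36 - 108))*d = (5 - 144)*d = -139*d)
-(-192)/B(Z(-4, -2), 3) = -(-192)/((-139*3)) = -(-192)/(-417) = -(-192)*(-1)/417 = -48*4/417 = -64/139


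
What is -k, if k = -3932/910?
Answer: 1966/455 ≈ 4.3209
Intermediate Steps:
k = -1966/455 (k = -3932*1/910 = -1966/455 ≈ -4.3209)
-k = -1*(-1966/455) = 1966/455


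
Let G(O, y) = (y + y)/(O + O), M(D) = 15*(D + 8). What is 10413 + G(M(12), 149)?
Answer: 3124049/300 ≈ 10414.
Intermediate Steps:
M(D) = 120 + 15*D (M(D) = 15*(8 + D) = 120 + 15*D)
G(O, y) = y/O (G(O, y) = (2*y)/((2*O)) = (2*y)*(1/(2*O)) = y/O)
10413 + G(M(12), 149) = 10413 + 149/(120 + 15*12) = 10413 + 149/(120 + 180) = 10413 + 149/300 = 3124049/300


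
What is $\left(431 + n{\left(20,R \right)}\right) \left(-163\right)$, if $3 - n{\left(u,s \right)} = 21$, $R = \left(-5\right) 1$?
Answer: $-67319$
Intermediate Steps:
$R = -5$
$n{\left(u,s \right)} = -18$ ($n{\left(u,s \right)} = 3 - 21 = -18$)
$\left(431 + n{\left(20,R \right)}\right) \left(-163\right) = \left(431 - 18\right) \left(-163\right) = 413 \left(-163\right) = -67319$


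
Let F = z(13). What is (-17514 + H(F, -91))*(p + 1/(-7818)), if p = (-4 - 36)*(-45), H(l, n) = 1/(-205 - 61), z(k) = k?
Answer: -65559437031275/2079588 ≈ -3.1525e+7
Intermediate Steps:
F = 13
H(l, n) = -1/266 (H(l, n) = 1/(-266) = -1/266)
p = 1800 (p = -40*(-45) = 1800)
(-17514 + H(F, -91))*(p + 1/(-7818)) = (-17514 - 1/266)*(1800 + 1/(-7818)) = -4658725*(1800 - 1/7818)/266 = -4658725/266*14072399/7818 = -65559437031275/2079588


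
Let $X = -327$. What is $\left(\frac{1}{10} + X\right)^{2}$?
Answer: $\frac{10686361}{100} \approx 1.0686 \cdot 10^{5}$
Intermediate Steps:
$\left(\frac{1}{10} + X\right)^{2} = \left(\frac{1}{10} - 327\right)^{2} = \left(- \frac{3269}{10}\right)^{2} = \frac{10686361}{100}$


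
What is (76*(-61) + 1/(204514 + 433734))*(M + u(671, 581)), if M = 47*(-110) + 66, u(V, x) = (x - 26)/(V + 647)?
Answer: 19903210392266859/841210864 ≈ 2.3660e+7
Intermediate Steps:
u(V, x) = (-26 + x)/(647 + V)
M = -5104 (M = -5170 + 66 = -5104)
(76*(-61) + 1/(204514 + 433734))*(M + u(671, 581)) = (76*(-61) + 1/(204514 + 433734))*(-5104 + (-26 + 581)/(647 + 671)) = (-4636 + 1/638248)*(-5104 + 555/1318) = (-4636 + 1/638248)*(-5104 + (1/1318)*555) = -2958917727*(-5104 + 555/1318)/638248 = -2958917727/638248*(-6726517/1318) = 19903210392266859/841210864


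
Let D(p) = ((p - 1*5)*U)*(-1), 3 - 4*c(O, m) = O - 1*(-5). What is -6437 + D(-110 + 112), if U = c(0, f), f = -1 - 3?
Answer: -12877/2 ≈ -6438.5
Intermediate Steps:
f = -4
c(O, m) = -½ - O/4 (c(O, m) = ¾ - (O - 1*(-5))/4 = ¾ - (O + 5)/4 = ¾ - (5 + O)/4 = ¾ + (-5/4 - O/4) = -½ - O/4)
U = -½ (U = -½ - ¼*0 = -½ + 0 = -½ ≈ -0.50000)
D(p) = -5/2 + p/2 (D(p) = ((p - 1*5)*(-½))*(-1) = ((p - 5)*(-½))*(-1) = ((-5 + p)*(-½))*(-1) = (5/2 - p/2)*(-1) = -5/2 + p/2)
-6437 + D(-110 + 112) = -6437 + (-5/2 + (-110 + 112)/2) = -6437 + (-5/2 + (½)*2) = -6437 + (-5/2 + 1) = -6437 - 3/2 = -12877/2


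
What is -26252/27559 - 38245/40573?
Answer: -2119116351/1118151307 ≈ -1.8952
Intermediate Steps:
-26252/27559 - 38245/40573 = -2119116351/1118151307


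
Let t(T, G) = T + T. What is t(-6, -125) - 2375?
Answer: -2387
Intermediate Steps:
t(T, G) = 2*T
t(-6, -125) - 2375 = 2*(-6) - 2375 = -12 - 2375 = -2387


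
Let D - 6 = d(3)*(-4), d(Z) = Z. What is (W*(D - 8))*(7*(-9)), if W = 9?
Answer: 7938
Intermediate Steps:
D = -6 (D = 6 + 3*(-4) = 6 - 12 = -6)
(W*(D - 8))*(7*(-9)) = (9*(-6 - 8))*(7*(-9)) = (9*(-14))*(-63) = -126*(-63) = 7938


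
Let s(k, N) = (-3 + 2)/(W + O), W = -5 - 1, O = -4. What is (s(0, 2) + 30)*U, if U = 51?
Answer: 15351/10 ≈ 1535.1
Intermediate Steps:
W = -6
s(k, N) = ⅒ (s(k, N) = (-3 + 2)/(-6 - 4) = -1/(-10) = -1*(-⅒) = ⅒)
(s(0, 2) + 30)*U = (⅒ + 30)*51 = (301/10)*51 = 15351/10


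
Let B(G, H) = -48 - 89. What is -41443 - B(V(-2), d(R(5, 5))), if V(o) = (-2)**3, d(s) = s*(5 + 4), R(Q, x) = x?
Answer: -41306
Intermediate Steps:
d(s) = 9*s (d(s) = s*9 = 9*s)
V(o) = -8
B(G, H) = -137
-41443 - B(V(-2), d(R(5, 5))) = -41443 - 1*(-137) = -41443 + 137 = -41306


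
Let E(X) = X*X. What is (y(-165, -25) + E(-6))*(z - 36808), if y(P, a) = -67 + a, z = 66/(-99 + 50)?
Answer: 14429264/7 ≈ 2.0613e+6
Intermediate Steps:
E(X) = X²
z = -66/49 (z = 66/(-49) = 66*(-1/49) = -66/49 ≈ -1.3469)
(y(-165, -25) + E(-6))*(z - 36808) = ((-67 - 25) + (-6)²)*(-66/49 - 36808) = (-92 + 36)*(-1803658/49) = -56*(-1803658/49) = 14429264/7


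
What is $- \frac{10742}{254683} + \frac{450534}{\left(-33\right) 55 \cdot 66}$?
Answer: $- \frac{1758032347}{462249645} \approx -3.8032$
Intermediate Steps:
$- \frac{10742}{254683} + \frac{450534}{\left(-33\right) 55 \cdot 66} = \left(-10742\right) \frac{1}{254683} + \frac{450534}{\left(-1815\right) 66} = - \frac{10742}{254683} + \frac{450534}{-119790} = - \frac{10742}{254683} + 450534 \left(- \frac{1}{119790}\right) = - \frac{10742}{254683} - \frac{75089}{19965} = - \frac{1758032347}{462249645}$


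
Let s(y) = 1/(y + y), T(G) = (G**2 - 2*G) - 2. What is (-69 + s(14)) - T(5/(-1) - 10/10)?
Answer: -3219/28 ≈ -114.96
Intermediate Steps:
T(G) = -2 + G**2 - 2*G
s(y) = 1/(2*y)
(-69 + s(14)) - T(5/(-1) - 10/10) = (-69 + (1/2)/14) - (-2 + (5/(-1) - 10/10)**2 - 2*(5/(-1) - 10/10)) = (-69 + (1/2)*(1/14)) - (-2 + (5*(-1) - 10*1/10)**2 - 2*(5*(-1) - 10*1/10)) = (-69 + 1/28) - (-2 + (-5 - 1)**2 - 2*(-5 - 1)) = -1931/28 - (-2 + (-6)**2 - 2*(-6)) = -1931/28 - (-2 + 36 + 12) = -1931/28 - 1*46 = -1931/28 - 46 = -3219/28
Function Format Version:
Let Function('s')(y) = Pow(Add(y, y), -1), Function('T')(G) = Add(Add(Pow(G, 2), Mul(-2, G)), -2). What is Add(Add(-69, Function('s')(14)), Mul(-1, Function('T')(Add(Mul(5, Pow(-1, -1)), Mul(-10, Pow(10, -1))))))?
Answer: Rational(-3219, 28) ≈ -114.96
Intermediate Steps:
Function('T')(G) = Add(-2, Pow(G, 2), Mul(-2, G))
Function('s')(y) = Mul(Rational(1, 2), Pow(y, -1)) (Function('s')(y) = Pow(Mul(2, y), -1) = Mul(Rational(1, 2), Pow(y, -1)))
Add(Add(-69, Function('s')(14)), Mul(-1, Function('T')(Add(Mul(5, Pow(-1, -1)), Mul(-10, Pow(10, -1)))))) = Add(Add(-69, Mul(Rational(1, 2), Pow(14, -1))), Mul(-1, Add(-2, Pow(Add(Mul(5, Pow(-1, -1)), Mul(-10, Pow(10, -1))), 2), Mul(-2, Add(Mul(5, Pow(-1, -1)), Mul(-10, Pow(10, -1))))))) = Add(Add(-69, Mul(Rational(1, 2), Rational(1, 14))), Mul(-1, Add(-2, Pow(Add(Mul(5, -1), Mul(-10, Rational(1, 10))), 2), Mul(-2, Add(Mul(5, -1), Mul(-10, Rational(1, 10))))))) = Add(Add(-69, Rational(1, 28)), Mul(-1, Add(-2, Pow(Add(-5, -1), 2), Mul(-2, Add(-5, -1))))) = Add(Rational(-1931, 28), Mul(-1, Add(-2, Pow(-6, 2), Mul(-2, -6)))) = Add(Rational(-1931, 28), Mul(-1, Add(-2, 36, 12))) = Add(Rational(-1931, 28), Mul(-1, 46)) = Add(Rational(-1931, 28), -46) = Rational(-3219, 28)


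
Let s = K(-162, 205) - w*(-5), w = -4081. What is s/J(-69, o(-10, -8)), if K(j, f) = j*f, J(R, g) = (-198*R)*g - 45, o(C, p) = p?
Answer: 53615/109341 ≈ 0.49035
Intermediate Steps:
J(R, g) = -45 - 198*R*g (J(R, g) = -198*R*g - 45 = -45 - 198*R*g)
K(j, f) = f*j
s = -53615 (s = 205*(-162) - (-4081)*(-5) = -33210 - 1*20405 = -33210 - 20405 = -53615)
s/J(-69, o(-10, -8)) = -53615/(-45 - 198*(-69)*(-8)) = -53615/(-45 - 109296) = -53615/(-109341) = -53615*(-1/109341) = 53615/109341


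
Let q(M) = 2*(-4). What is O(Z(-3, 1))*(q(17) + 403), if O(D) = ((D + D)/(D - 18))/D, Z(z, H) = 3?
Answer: -158/3 ≈ -52.667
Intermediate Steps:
q(M) = -8
O(D) = 2/(-18 + D) (O(D) = ((2*D)/(-18 + D))/D = (2*D/(-18 + D))/D = 2/(-18 + D))
O(Z(-3, 1))*(q(17) + 403) = (2/(-18 + 3))*(-8 + 403) = (2/(-15))*395 = (2*(-1/15))*395 = -2/15*395 = -158/3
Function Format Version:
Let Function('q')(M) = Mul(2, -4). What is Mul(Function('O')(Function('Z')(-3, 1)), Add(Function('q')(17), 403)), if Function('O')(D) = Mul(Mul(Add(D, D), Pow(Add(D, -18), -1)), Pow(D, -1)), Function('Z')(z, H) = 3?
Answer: Rational(-158, 3) ≈ -52.667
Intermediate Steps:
Function('q')(M) = -8
Function('O')(D) = Mul(2, Pow(Add(-18, D), -1)) (Function('O')(D) = Mul(Mul(Mul(2, D), Pow(Add(-18, D), -1)), Pow(D, -1)) = Mul(Mul(2, D, Pow(Add(-18, D), -1)), Pow(D, -1)) = Mul(2, Pow(Add(-18, D), -1)))
Mul(Function('O')(Function('Z')(-3, 1)), Add(Function('q')(17), 403)) = Mul(Mul(2, Pow(Add(-18, 3), -1)), Add(-8, 403)) = Mul(Mul(2, Pow(-15, -1)), 395) = Mul(Mul(2, Rational(-1, 15)), 395) = Mul(Rational(-2, 15), 395) = Rational(-158, 3)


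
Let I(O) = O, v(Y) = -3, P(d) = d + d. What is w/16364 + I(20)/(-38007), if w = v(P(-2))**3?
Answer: -1353469/621946548 ≈ -0.0021762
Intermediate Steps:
P(d) = 2*d
w = -27 (w = (-3)**3 = -27)
w/16364 + I(20)/(-38007) = -27/16364 + 20/(-38007) = -27*1/16364 + 20*(-1/38007) = -27/16364 - 20/38007 = -1353469/621946548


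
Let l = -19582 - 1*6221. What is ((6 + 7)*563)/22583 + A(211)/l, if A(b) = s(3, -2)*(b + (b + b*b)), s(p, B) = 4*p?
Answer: -1332280119/64745461 ≈ -20.577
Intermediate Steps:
A(b) = 12*b² + 24*b (A(b) = (4*3)*(b + (b + b*b)) = 12*(b + (b + b²)) = 12*(b² + 2*b) = 12*b² + 24*b)
l = -25803 (l = -19582 - 6221 = -25803)
((6 + 7)*563)/22583 + A(211)/l = ((6 + 7)*563)/22583 + (12*211*(2 + 211))/(-25803) = (13*563)*(1/22583) + (12*211*213)*(-1/25803) = 7319*(1/22583) + 539316*(-1/25803) = 7319/22583 - 59924/2867 = -1332280119/64745461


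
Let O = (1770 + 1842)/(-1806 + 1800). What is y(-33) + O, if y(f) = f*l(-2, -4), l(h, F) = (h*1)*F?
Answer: -866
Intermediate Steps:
l(h, F) = F*h (l(h, F) = h*F = F*h)
y(f) = 8*f (y(f) = f*(-4*(-2)) = f*8 = 8*f)
O = -602 (O = 3612/(-6) = 3612*(-1/6) = -602)
y(-33) + O = 8*(-33) - 602 = -264 - 602 = -866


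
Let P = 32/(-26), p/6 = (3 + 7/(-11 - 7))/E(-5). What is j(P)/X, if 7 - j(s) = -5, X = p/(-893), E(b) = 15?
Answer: -10260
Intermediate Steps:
p = 47/45 (p = 6*((3 + 7/(-11 - 7))/15) = 6*((3 + 7/(-18))*(1/15)) = 6*((3 + 7*(-1/18))*(1/15)) = 6*((3 - 7/18)*(1/15)) = 6*((47/18)*(1/15)) = 6*(47/270) = 47/45 ≈ 1.0444)
P = -16/13 (P = 32*(-1/26) = -16/13 ≈ -1.2308)
X = -1/855 (X = (47/45)/(-893) = (47/45)*(-1/893) = -1/855 ≈ -0.0011696)
j(s) = 12 (j(s) = 7 - 1*(-5) = 7 + 5 = 12)
j(P)/X = 12/(-1/855) = 12*(-855) = -10260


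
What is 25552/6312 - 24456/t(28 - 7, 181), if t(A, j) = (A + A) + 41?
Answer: -19030682/65487 ≈ -290.60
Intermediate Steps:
t(A, j) = 41 + 2*A (t(A, j) = 2*A + 41 = 41 + 2*A)
25552/6312 - 24456/t(28 - 7, 181) = 25552/6312 - 24456/(41 + 2*(28 - 7)) = 25552*(1/6312) - 24456/(41 + 2*21) = 3194/789 - 24456/(41 + 42) = 3194/789 - 24456/83 = -19030682/65487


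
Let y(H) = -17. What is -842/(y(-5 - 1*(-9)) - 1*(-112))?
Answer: -842/95 ≈ -8.8632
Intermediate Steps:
-842/(y(-5 - 1*(-9)) - 1*(-112)) = -842/(-17 - 1*(-112)) = -842/(-17 + 112) = -842/95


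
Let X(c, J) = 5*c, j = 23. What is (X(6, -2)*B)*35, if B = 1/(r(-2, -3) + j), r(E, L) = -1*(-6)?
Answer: 1050/29 ≈ 36.207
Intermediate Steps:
r(E, L) = 6
B = 1/29 (B = 1/(6 + 23) = 1/29 ≈ 0.034483)
(X(6, -2)*B)*35 = ((5*6)*(1/29))*35 = (30*(1/29))*35 = (30/29)*35 = 1050/29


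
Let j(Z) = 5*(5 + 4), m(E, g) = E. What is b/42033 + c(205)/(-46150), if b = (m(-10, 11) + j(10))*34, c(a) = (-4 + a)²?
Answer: -1643256733/1939822950 ≈ -0.84712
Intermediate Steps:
j(Z) = 45 (j(Z) = 5*9 = 45)
b = 1190 (b = (-10 + 45)*34 = 35*34 = 1190)
b/42033 + c(205)/(-46150) = 1190/42033 + (-4 + 205)²/(-46150) = 1190*(1/42033) + 201²*(-1/46150) = 1190/42033 + 40401*(-1/46150) = 1190/42033 - 40401/46150 = -1643256733/1939822950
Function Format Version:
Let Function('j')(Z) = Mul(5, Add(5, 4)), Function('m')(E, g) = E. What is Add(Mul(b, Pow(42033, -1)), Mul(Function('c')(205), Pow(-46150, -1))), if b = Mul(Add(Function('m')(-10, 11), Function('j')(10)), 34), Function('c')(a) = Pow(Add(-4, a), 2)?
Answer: Rational(-1643256733, 1939822950) ≈ -0.84712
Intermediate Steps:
Function('j')(Z) = 45 (Function('j')(Z) = Mul(5, 9) = 45)
b = 1190 (b = Mul(Add(-10, 45), 34) = Mul(35, 34) = 1190)
Add(Mul(b, Pow(42033, -1)), Mul(Function('c')(205), Pow(-46150, -1))) = Add(Mul(1190, Pow(42033, -1)), Mul(Pow(Add(-4, 205), 2), Pow(-46150, -1))) = Add(Mul(1190, Rational(1, 42033)), Mul(Pow(201, 2), Rational(-1, 46150))) = Add(Rational(1190, 42033), Mul(40401, Rational(-1, 46150))) = Add(Rational(1190, 42033), Rational(-40401, 46150)) = Rational(-1643256733, 1939822950)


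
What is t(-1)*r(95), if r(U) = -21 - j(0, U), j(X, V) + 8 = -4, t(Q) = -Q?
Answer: -9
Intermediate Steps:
j(X, V) = -12 (j(X, V) = -8 - 4 = -12)
r(U) = -9 (r(U) = -21 - 1*(-12) = -21 + 12 = -9)
t(-1)*r(95) = -1*(-1)*(-9) = 1*(-9) = -9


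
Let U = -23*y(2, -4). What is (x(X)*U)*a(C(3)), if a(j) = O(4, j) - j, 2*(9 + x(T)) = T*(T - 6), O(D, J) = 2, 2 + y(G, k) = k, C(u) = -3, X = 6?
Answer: -6210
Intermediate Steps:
y(G, k) = -2 + k
U = 138 (U = -23*(-2 - 4) = -23*(-6) = 138)
x(T) = -9 + T*(-6 + T)/2 (x(T) = -9 + (T*(T - 6))/2 = -9 + (T*(-6 + T))/2 = -9 + T*(-6 + T)/2)
a(j) = 2 - j
(x(X)*U)*a(C(3)) = ((-9 + (1/2)*6**2 - 3*6)*138)*(2 - 1*(-3)) = ((-9 + (1/2)*36 - 18)*138)*(2 + 3) = ((-9 + 18 - 18)*138)*5 = -9*138*5 = -1242*5 = -6210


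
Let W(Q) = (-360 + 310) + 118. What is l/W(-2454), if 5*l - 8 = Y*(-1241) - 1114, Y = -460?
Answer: 284877/170 ≈ 1675.7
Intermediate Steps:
W(Q) = 68 (W(Q) = -50 + 118 = 68)
l = 569754/5 (l = 8/5 + (-460*(-1241) - 1114)/5 = 8/5 + (570860 - 1114)/5 = 8/5 + (⅕)*569746 = 8/5 + 569746/5 = 569754/5 ≈ 1.1395e+5)
l/W(-2454) = (569754/5)/68 = (569754/5)*(1/68) = 284877/170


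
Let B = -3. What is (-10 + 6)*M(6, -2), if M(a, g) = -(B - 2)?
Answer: -20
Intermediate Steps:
M(a, g) = 5 (M(a, g) = -(-3 - 2) = -1*(-5) = 5)
(-10 + 6)*M(6, -2) = (-10 + 6)*5 = -4*5 = -20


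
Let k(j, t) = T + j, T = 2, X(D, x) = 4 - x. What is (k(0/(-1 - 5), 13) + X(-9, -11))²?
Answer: 289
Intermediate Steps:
k(j, t) = 2 + j
(k(0/(-1 - 5), 13) + X(-9, -11))² = ((2 + 0/(-1 - 5)) + (4 - 1*(-11)))² = ((2 + 0/(-6)) + (4 + 11))² = ((2 - ⅙*0) + 15)² = ((2 + 0) + 15)² = (2 + 15)² = 17² = 289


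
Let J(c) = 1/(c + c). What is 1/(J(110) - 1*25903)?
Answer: -220/5698659 ≈ -3.8606e-5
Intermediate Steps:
J(c) = 1/(2*c)
1/(J(110) - 1*25903) = 1/((1/2)/110 - 1*25903) = 1/((1/2)*(1/110) - 25903) = 1/(1/220 - 25903) = 1/(-5698659/220) = -220/5698659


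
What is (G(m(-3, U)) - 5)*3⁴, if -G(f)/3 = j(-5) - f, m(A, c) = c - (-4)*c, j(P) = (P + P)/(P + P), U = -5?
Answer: -6723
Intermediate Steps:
j(P) = 1 (j(P) = (2*P)/((2*P)) = (2*P)*(1/(2*P)) = 1)
m(A, c) = 5*c (m(A, c) = c + 4*c = 5*c)
G(f) = -3 + 3*f (G(f) = -3*(1 - f) = -3 + 3*f)
(G(m(-3, U)) - 5)*3⁴ = ((-3 + 3*(5*(-5))) - 5)*3⁴ = ((-3 + 3*(-25)) - 5)*81 = ((-3 - 75) - 5)*81 = (-78 - 5)*81 = -83*81 = -6723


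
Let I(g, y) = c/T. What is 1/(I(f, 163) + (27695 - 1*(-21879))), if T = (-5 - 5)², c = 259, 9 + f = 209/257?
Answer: 100/4957659 ≈ 2.0171e-5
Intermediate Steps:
f = -2104/257 (f = -9 + 209/257 = -2104/257 ≈ -8.1868)
T = 100 (T = (-10)² = 100)
I(g, y) = 259/100
1/(I(f, 163) + (27695 - 1*(-21879))) = 1/(259/100 + (27695 - 1*(-21879))) = 1/(259/100 + (27695 + 21879)) = 1/(259/100 + 49574) = 1/(4957659/100) = 100/4957659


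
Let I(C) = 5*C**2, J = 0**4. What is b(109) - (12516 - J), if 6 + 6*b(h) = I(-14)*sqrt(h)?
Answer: -12517 + 490*sqrt(109)/3 ≈ -10812.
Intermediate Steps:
J = 0
b(h) = -1 + 490*sqrt(h)/3 (b(h) = -1 + ((5*(-14)**2)*sqrt(h))/6 = -1 + ((5*196)*sqrt(h))/6 = -1 + (980*sqrt(h))/6 = -1 + 490*sqrt(h)/3)
b(109) - (12516 - J) = (-1 + 490*sqrt(109)/3) - (12516 - 1*0) = (-1 + 490*sqrt(109)/3) - (12516 + 0) = (-1 + 490*sqrt(109)/3) - 1*12516 = (-1 + 490*sqrt(109)/3) - 12516 = -12517 + 490*sqrt(109)/3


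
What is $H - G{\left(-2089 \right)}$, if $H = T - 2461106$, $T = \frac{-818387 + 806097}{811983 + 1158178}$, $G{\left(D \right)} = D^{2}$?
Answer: $- \frac{13446402031637}{1970161} \approx -6.825 \cdot 10^{6}$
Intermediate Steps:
$T = - \frac{12290}{1970161} \approx -0.0062381$
$H = - \frac{4848775070356}{1970161}$ ($H = - \frac{12290}{1970161} - 2461106 = - \frac{4848775070356}{1970161} \approx -2.4611 \cdot 10^{6}$)
$H - G{\left(-2089 \right)} = - \frac{4848775070356}{1970161} - \left(-2089\right)^{2} = - \frac{4848775070356}{1970161} - 4363921 = - \frac{13446402031637}{1970161}$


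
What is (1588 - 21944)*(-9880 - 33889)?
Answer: 890961764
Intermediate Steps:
(1588 - 21944)*(-9880 - 33889) = -20356*(-43769) = 890961764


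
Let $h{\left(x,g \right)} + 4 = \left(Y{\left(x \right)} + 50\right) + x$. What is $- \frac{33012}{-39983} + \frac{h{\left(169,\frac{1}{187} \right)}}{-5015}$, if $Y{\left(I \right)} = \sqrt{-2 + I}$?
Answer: $\frac{31391767}{40102949} - \frac{\sqrt{167}}{5015} \approx 0.7802$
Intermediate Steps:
$h{\left(x,g \right)} = 46 + x + \sqrt{-2 + x}$ ($h{\left(x,g \right)} = -4 + \left(\left(\sqrt{-2 + x} + 50\right) + x\right) = -4 + \left(\left(50 + \sqrt{-2 + x}\right) + x\right) = -4 + \left(50 + x + \sqrt{-2 + x}\right) = 46 + x + \sqrt{-2 + x}$)
$- \frac{33012}{-39983} + \frac{h{\left(169,\frac{1}{187} \right)}}{-5015} = - \frac{33012}{-39983} + \frac{46 + 169 + \sqrt{-2 + 169}}{-5015} = \left(-33012\right) \left(- \frac{1}{39983}\right) + \left(46 + 169 + \sqrt{167}\right) \left(- \frac{1}{5015}\right) = \frac{33012}{39983} + \left(215 + \sqrt{167}\right) \left(- \frac{1}{5015}\right) = \frac{33012}{39983} - \left(\frac{43}{1003} + \frac{\sqrt{167}}{5015}\right) = \frac{31391767}{40102949} - \frac{\sqrt{167}}{5015}$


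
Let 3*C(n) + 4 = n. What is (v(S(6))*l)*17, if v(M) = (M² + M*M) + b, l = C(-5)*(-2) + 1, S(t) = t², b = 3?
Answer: 308805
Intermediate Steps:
C(n) = -4/3 + n/3
l = 7 (l = (-4/3 + (⅓)*(-5))*(-2) + 1 = (-4/3 - 5/3)*(-2) + 1 = -3*(-2) + 1 = 6 + 1 = 7)
v(M) = 3 + 2*M² (v(M) = (M² + M*M) + 3 = (M² + M²) + 3 = 2*M² + 3 = 3 + 2*M²)
(v(S(6))*l)*17 = ((3 + 2*(6²)²)*7)*17 = ((3 + 2*36²)*7)*17 = ((3 + 2*1296)*7)*17 = ((3 + 2592)*7)*17 = (2595*7)*17 = 18165*17 = 308805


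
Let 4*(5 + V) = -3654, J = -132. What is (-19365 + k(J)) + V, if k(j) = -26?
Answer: -40619/2 ≈ -20310.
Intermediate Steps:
V = -1837/2 (V = -5 + (1/4)*(-3654) = -5 - 1827/2 = -1837/2 ≈ -918.50)
(-19365 + k(J)) + V = (-19365 - 26) - 1837/2 = -19391 - 1837/2 = -40619/2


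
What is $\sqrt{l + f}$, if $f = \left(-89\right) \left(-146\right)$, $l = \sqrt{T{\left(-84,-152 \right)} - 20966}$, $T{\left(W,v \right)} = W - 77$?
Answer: $\sqrt{12994 + i \sqrt{21127}} \approx 113.99 + 0.6375 i$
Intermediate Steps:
$T{\left(W,v \right)} = -77 + W$
$l = i \sqrt{21127}$ ($l = \sqrt{\left(-77 - 84\right) - 20966} = \sqrt{-161 - 20966} = \sqrt{-21127} = i \sqrt{21127} \approx 145.35 i$)
$f = 12994$
$\sqrt{l + f} = \sqrt{i \sqrt{21127} + 12994} = \sqrt{12994 + i \sqrt{21127}}$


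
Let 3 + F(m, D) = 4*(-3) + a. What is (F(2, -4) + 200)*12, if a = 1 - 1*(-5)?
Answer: 2292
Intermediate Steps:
a = 6 (a = 1 + 5 = 6)
F(m, D) = -9 (F(m, D) = -3 + (4*(-3) + 6) = -3 + (-12 + 6) = -3 - 6 = -9)
(F(2, -4) + 200)*12 = (-9 + 200)*12 = 191*12 = 2292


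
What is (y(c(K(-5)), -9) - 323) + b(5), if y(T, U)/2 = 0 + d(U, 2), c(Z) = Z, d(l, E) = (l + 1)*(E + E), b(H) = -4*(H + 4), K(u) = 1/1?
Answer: -423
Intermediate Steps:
K(u) = 1
b(H) = -16 - 4*H (b(H) = -4*(4 + H) = -16 - 4*H)
d(l, E) = 2*E*(1 + l) (d(l, E) = (1 + l)*(2*E) = 2*E*(1 + l))
y(T, U) = 8 + 8*U (y(T, U) = 2*(0 + 2*2*(1 + U)) = 2*(0 + (4 + 4*U)) = 2*(4 + 4*U) = 8 + 8*U)
(y(c(K(-5)), -9) - 323) + b(5) = ((8 + 8*(-9)) - 323) + (-16 - 4*5) = ((8 - 72) - 323) + (-16 - 20) = (-64 - 323) - 36 = -387 - 36 = -423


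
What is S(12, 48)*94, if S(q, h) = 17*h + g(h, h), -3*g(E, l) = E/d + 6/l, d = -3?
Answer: 926417/12 ≈ 77201.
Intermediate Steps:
g(E, l) = -2/l + E/9 (g(E, l) = -(E/(-3) + 6/l)/3 = -(E*(-⅓) + 6/l)/3 = -(-E/3 + 6/l)/3 = -(6/l - E/3)/3 = -2/l + E/9)
S(q, h) = -2/h + 154*h/9 (S(q, h) = 17*h + (-2/h + h/9) = -2/h + 154*h/9)
S(12, 48)*94 = (-2/48 + (154/9)*48)*94 = (-2*1/48 + 2464/3)*94 = (-1/24 + 2464/3)*94 = (19711/24)*94 = 926417/12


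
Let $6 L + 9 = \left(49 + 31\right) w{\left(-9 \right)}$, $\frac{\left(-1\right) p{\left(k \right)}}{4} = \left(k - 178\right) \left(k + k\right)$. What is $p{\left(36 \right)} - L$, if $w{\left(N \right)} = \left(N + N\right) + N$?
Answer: $\frac{82515}{2} \approx 41258.0$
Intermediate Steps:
$p{\left(k \right)} = - 8 k \left(-178 + k\right)$ ($p{\left(k \right)} = - 4 \left(k - 178\right) \left(k + k\right) = - 4 \left(-178 + k\right) 2 k = - 4 \cdot 2 k \left(-178 + k\right) = - 8 k \left(-178 + k\right)$)
$w{\left(N \right)} = 3 N$ ($w{\left(N \right)} = 2 N + N = 3 N$)
$L = - \frac{723}{2}$ ($L = - \frac{3}{2} + \frac{\left(49 + 31\right) 3 \left(-9\right)}{6} = - \frac{3}{2} + \frac{80 \left(-27\right)}{6} = - \frac{3}{2} + \frac{1}{6} \left(-2160\right) = - \frac{3}{2} - 360 = - \frac{723}{2} \approx -361.5$)
$p{\left(36 \right)} - L = 8 \cdot 36 \left(178 - 36\right) - - \frac{723}{2} = 8 \cdot 36 \left(178 - 36\right) + \frac{723}{2} = 8 \cdot 36 \cdot 142 + \frac{723}{2} = 40896 + \frac{723}{2} = \frac{82515}{2}$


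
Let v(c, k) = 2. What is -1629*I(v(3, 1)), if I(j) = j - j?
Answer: 0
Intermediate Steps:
I(j) = 0
-1629*I(v(3, 1)) = -1629*0 = 0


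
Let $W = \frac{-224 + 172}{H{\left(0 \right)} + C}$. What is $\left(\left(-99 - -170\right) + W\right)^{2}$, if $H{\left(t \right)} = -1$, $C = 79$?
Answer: $\frac{44521}{9} \approx 4946.8$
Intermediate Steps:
$W = - \frac{2}{3}$ ($W = \frac{-224 + 172}{-1 + 79} = - \frac{52}{78} = \left(-52\right) \frac{1}{78} = - \frac{2}{3} \approx -0.66667$)
$\left(\left(-99 - -170\right) + W\right)^{2} = \left(\left(-99 - -170\right) - \frac{2}{3}\right)^{2} = \left(\left(-99 + 170\right) - \frac{2}{3}\right)^{2} = \left(71 - \frac{2}{3}\right)^{2} = \left(\frac{211}{3}\right)^{2} = \frac{44521}{9}$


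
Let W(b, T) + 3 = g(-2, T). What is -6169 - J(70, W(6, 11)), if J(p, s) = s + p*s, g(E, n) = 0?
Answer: -5956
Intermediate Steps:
W(b, T) = -3 (W(b, T) = -3 + 0 = -3)
-6169 - J(70, W(6, 11)) = -6169 - (-3)*(1 + 70) = -6169 - (-3)*71 = -6169 - 1*(-213) = -6169 + 213 = -5956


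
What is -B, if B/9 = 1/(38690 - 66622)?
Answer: 9/27932 ≈ 0.00032221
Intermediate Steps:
B = -9/27932 (B = 9/(38690 - 66622) = 9/(-27932) = 9*(-1/27932) = -9/27932 ≈ -0.00032221)
-B = -1*(-9/27932) = 9/27932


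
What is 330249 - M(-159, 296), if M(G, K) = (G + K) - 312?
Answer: 330424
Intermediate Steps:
M(G, K) = -312 + G + K
330249 - M(-159, 296) = 330249 - (-312 - 159 + 296) = 330249 - 1*(-175) = 330249 + 175 = 330424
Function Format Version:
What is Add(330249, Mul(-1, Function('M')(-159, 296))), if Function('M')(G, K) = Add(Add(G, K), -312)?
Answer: 330424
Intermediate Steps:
Function('M')(G, K) = Add(-312, G, K)
Add(330249, Mul(-1, Function('M')(-159, 296))) = Add(330249, Mul(-1, Add(-312, -159, 296))) = Add(330249, Mul(-1, -175)) = Add(330249, 175) = 330424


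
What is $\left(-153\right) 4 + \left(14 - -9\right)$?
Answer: $-589$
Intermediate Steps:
$\left(-153\right) 4 + \left(14 - -9\right) = -612 + \left(14 + 9\right) = -612 + 23 = -589$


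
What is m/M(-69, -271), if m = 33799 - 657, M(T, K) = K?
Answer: -33142/271 ≈ -122.30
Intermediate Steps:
m = 33142
m/M(-69, -271) = 33142/(-271) = 33142*(-1/271) = -33142/271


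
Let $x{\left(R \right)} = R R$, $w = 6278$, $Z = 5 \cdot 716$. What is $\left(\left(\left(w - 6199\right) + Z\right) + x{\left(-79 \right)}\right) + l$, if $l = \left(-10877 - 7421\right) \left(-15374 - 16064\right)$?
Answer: $575262424$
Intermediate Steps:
$Z = 3580$
$x{\left(R \right)} = R^{2}$
$l = 575252524$ ($l = \left(-18298\right) \left(-31438\right) = 575252524$)
$\left(\left(\left(w - 6199\right) + Z\right) + x{\left(-79 \right)}\right) + l = \left(\left(\left(6278 - 6199\right) + 3580\right) + \left(-79\right)^{2}\right) + 575252524 = \left(\left(79 + 3580\right) + 6241\right) + 575252524 = \left(3659 + 6241\right) + 575252524 = 9900 + 575252524 = 575262424$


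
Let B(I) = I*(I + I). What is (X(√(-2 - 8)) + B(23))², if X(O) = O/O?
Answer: 1121481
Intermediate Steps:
X(O) = 1
B(I) = 2*I² (B(I) = I*(2*I) = 2*I²)
(X(√(-2 - 8)) + B(23))² = (1 + 2*23²)² = (1 + 2*529)² = (1 + 1058)² = 1059² = 1121481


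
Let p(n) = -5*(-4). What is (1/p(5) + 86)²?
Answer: 2961841/400 ≈ 7404.6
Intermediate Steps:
p(n) = 20
(1/p(5) + 86)² = (1/20 + 86)² = (1721/20)² = 2961841/400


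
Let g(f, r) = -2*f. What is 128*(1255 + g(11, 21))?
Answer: 157824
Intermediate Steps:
128*(1255 + g(11, 21)) = 128*(1255 - 2*11) = 128*(1255 - 22) = 128*1233 = 157824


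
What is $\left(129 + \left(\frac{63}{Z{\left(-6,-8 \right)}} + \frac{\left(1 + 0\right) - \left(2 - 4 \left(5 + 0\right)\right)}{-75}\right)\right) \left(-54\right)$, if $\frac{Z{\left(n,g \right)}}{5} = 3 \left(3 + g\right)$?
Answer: $- \frac{172674}{25} \approx -6907.0$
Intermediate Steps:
$Z{\left(n,g \right)} = 45 + 15 g$ ($Z{\left(n,g \right)} = 5 \cdot 3 \left(3 + g\right) = 5 \left(9 + 3 g\right) = 45 + 15 g$)
$\left(129 + \left(\frac{63}{Z{\left(-6,-8 \right)}} + \frac{\left(1 + 0\right) - \left(2 - 4 \left(5 + 0\right)\right)}{-75}\right)\right) \left(-54\right) = \left(129 + \left(\frac{63}{45 + 15 \left(-8\right)} + \frac{\left(1 + 0\right) - \left(2 - 4 \left(5 + 0\right)\right)}{-75}\right)\right) \left(-54\right) = \left(129 + \left(\frac{63}{45 - 120} + \left(1 + \left(4 \cdot 5 - 2\right)\right) \left(- \frac{1}{75}\right)\right)\right) \left(-54\right) = \left(129 + \left(\frac{63}{-75} + \left(1 + \left(20 - 2\right)\right) \left(- \frac{1}{75}\right)\right)\right) \left(-54\right) = \left(129 + \left(63 \left(- \frac{1}{75}\right) + \left(1 + 18\right) \left(- \frac{1}{75}\right)\right)\right) \left(-54\right) = \left(129 + \left(- \frac{21}{25} + 19 \left(- \frac{1}{75}\right)\right)\right) \left(-54\right) = \left(129 - \frac{82}{75}\right) \left(-54\right) = \frac{9593}{75} \left(-54\right) = - \frac{172674}{25}$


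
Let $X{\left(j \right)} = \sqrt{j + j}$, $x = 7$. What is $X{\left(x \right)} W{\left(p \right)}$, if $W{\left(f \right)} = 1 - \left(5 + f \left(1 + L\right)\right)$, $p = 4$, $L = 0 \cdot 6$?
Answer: $- 8 \sqrt{14} \approx -29.933$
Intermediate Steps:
$L = 0$
$X{\left(j \right)} = \sqrt{2} \sqrt{j}$ ($X{\left(j \right)} = \sqrt{2 j} = \sqrt{2} \sqrt{j}$)
$W{\left(f \right)} = -4 - f$ ($W{\left(f \right)} = 1 - \left(5 + f \left(1 + 0\right)\right) = 1 - \left(5 + f 1\right) = 1 - \left(5 + f\right) = -4 - f$)
$X{\left(x \right)} W{\left(p \right)} = \sqrt{2} \sqrt{7} \left(-4 - 4\right) = \sqrt{14} \left(-4 - 4\right) = \sqrt{14} \left(-8\right) = - 8 \sqrt{14}$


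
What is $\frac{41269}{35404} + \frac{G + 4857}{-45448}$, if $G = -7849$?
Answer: $\frac{247690285}{201130124} \approx 1.2315$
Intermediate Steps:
$\frac{41269}{35404} + \frac{G + 4857}{-45448} = \frac{41269}{35404} + \frac{-7849 + 4857}{-45448} = 41269 \cdot \frac{1}{35404} - - \frac{374}{5681} = \frac{41269}{35404} + \frac{374}{5681} = \frac{247690285}{201130124}$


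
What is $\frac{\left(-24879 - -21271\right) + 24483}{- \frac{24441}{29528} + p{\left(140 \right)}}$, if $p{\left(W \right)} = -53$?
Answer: $- \frac{24655880}{63577} \approx -387.81$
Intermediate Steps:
$\frac{\left(-24879 - -21271\right) + 24483}{- \frac{24441}{29528} + p{\left(140 \right)}} = \frac{\left(-24879 - -21271\right) + 24483}{- \frac{24441}{29528} - 53} = \frac{\left(-24879 + 21271\right) + 24483}{\left(-24441\right) \frac{1}{29528} - 53} = \frac{-3608 + 24483}{- \frac{24441}{29528} - 53} = \frac{20875}{- \frac{1589425}{29528}} = 20875 \left(- \frac{29528}{1589425}\right) = - \frac{24655880}{63577}$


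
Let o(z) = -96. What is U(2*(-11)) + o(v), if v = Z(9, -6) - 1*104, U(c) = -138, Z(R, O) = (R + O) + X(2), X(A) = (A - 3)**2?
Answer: -234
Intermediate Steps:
X(A) = (-3 + A)**2
Z(R, O) = 1 + O + R (Z(R, O) = (R + O) + (-3 + 2)**2 = (O + R) + (-1)**2 = (O + R) + 1 = 1 + O + R)
v = -100 (v = (1 - 6 + 9) - 1*104 = 4 - 104 = -100)
U(2*(-11)) + o(v) = -138 - 96 = -234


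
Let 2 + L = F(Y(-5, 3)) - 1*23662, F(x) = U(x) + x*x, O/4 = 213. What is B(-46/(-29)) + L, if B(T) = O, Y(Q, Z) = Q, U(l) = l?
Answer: -22792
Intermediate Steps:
O = 852 (O = 4*213 = 852)
F(x) = x + x² (F(x) = x + x*x = x + x²)
B(T) = 852
L = -23644 (L = -2 + (-5*(1 - 5) - 1*23662) = -2 + (-5*(-4) - 23662) = -2 + (20 - 23662) = -2 - 23642 = -23644)
B(-46/(-29)) + L = 852 - 23644 = -22792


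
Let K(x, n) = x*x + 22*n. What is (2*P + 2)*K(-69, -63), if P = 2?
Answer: 20250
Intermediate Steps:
K(x, n) = x² + 22*n
(2*P + 2)*K(-69, -63) = (2*2 + 2)*((-69)² + 22*(-63)) = (4 + 2)*(4761 - 1386) = 6*3375 = 20250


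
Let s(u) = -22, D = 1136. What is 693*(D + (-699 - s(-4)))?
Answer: 318087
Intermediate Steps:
693*(D + (-699 - s(-4))) = 693*(1136 + (-699 - 1*(-22))) = 693*(1136 + (-699 + 22)) = 693*(1136 - 677) = 693*459 = 318087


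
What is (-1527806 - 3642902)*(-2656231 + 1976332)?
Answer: 3515559198492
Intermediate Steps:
(-1527806 - 3642902)*(-2656231 + 1976332) = -5170708*(-679899) = 3515559198492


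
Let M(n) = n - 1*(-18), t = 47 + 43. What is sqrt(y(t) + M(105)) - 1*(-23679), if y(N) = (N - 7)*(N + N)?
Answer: 23679 + sqrt(15063) ≈ 23802.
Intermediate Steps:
t = 90
M(n) = 18 + n (M(n) = n + 18 = 18 + n)
y(N) = 2*N*(-7 + N) (y(N) = (-7 + N)*(2*N) = 2*N*(-7 + N))
sqrt(y(t) + M(105)) - 1*(-23679) = sqrt(2*90*(-7 + 90) + (18 + 105)) - 1*(-23679) = sqrt(2*90*83 + 123) + 23679 = sqrt(14940 + 123) + 23679 = sqrt(15063) + 23679 = 23679 + sqrt(15063)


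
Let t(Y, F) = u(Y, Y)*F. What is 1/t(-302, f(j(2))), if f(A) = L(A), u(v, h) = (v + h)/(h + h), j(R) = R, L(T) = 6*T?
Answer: 1/12 ≈ 0.083333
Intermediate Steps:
u(v, h) = (h + v)/(2*h) (u(v, h) = (h + v)/((2*h)) = (h + v)*(1/(2*h)) = (h + v)/(2*h))
f(A) = 6*A
t(Y, F) = F (t(Y, F) = ((Y + Y)/(2*Y))*F = ((2*Y)/(2*Y))*F = 1*F = F)
1/t(-302, f(j(2))) = 1/(6*2) = 1/12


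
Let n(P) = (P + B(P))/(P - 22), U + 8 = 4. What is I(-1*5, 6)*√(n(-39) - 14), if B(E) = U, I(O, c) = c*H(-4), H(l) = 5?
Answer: 30*I*√49471/61 ≈ 109.39*I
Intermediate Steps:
U = -4 (U = -8 + 4 = -4)
I(O, c) = 5*c (I(O, c) = c*5 = 5*c)
B(E) = -4
n(P) = (-4 + P)/(-22 + P) (n(P) = (P - 4)/(P - 22) = (-4 + P)/(-22 + P))
I(-1*5, 6)*√(n(-39) - 14) = (5*6)*√((-4 - 39)/(-22 - 39) - 14) = 30*√(-43/(-61) - 14) = 30*√(-1/61*(-43) - 14) = 30*√(43/61 - 14) = 30*√(-811/61) = 30*(I*√49471/61) = 30*I*√49471/61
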